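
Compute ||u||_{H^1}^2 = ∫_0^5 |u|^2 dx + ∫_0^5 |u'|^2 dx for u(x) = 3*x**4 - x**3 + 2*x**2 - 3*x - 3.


||u||_{H^1}^2 = 89980545/28

The H^1 norm (squared) on an interval (0, L) is
  ||u||_{H^1}^2 = ∫_0^L u(x)^2 dx + ∫_0^L u'(x)^2 dx.
Compute u'(x) = 12*x**3 - 3*x**2 + 4*x - 3.
Then u(x)^2 = 9*x**8 - 6*x**7 + 13*x**6 - 22*x**5 - 8*x**4 - 6*x**3 - 3*x**2 + 18*x + 9 and u'(x)^2 = 144*x**6 - 72*x**5 + 105*x**4 - 96*x**3 + 34*x**2 - 24*x + 9.
Integrate each monomial from 0 to 5 using ∫_0^5 c·x^n dx = c·5^(n+1)/(n+1):
  ∫_0^5 u(x)^2 dx = ∫_0^5 (9*x^8 - 6*x^7 + 13*x^6 - 22*x^5 - 8*x^4 - 6*x^3 - 3*x^2 + 18*x + 9) dx. Term by term:
    ∫_0^5 9*x^8 dx = 1953125;  ∫_0^5 -6*x^7 dx = -1171875/4;  ∫_0^5 13*x^6 dx = 1015625/7;
    ∫_0^5 -22*x^5 dx = -171875/3;  ∫_0^5 -8*x^4 dx = -5000;  ∫_0^5 -6*x^3 dx = -1875/2;
    ∫_0^5 -3*x^2 dx = -125;  ∫_0^5 18*x dx = 225;  ∫_0^5 9 dx = 45.
  Sum: 1953125 − 1171875/4 + 1015625/7 − 171875/3 − 5000 − 1875/2 − 125 + 225 + 45 = 146341555/84.
  ∫_0^5 u'(x)^2 dx = ∫_0^5 (144*x^6 - 72*x^5 + 105*x^4 - 96*x^3 + 34*x^2 - 24*x + 9) dx. Term by term:
    ∫_0^5 144*x^6 dx = 11250000/7;  ∫_0^5 -72*x^5 dx = -187500;  ∫_0^5 105*x^4 dx = 65625;
    ∫_0^5 -96*x^3 dx = -15000;  ∫_0^5 34*x^2 dx = 4250/3;  ∫_0^5 -24*x dx = -300;
    ∫_0^5 9 dx = 45.
  Sum: 11250000/7 − 187500 + 65625 − 15000 + 4250/3 − 300 + 45 = 30900020/21.
Adding: ||u||_{H^1}^2 = 146341555/84 + 30900020/21 = 89980545/28.


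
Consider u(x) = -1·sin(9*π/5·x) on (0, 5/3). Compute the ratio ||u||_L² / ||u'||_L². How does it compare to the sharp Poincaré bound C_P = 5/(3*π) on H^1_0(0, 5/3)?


||u||_L² / ||u'||_L² = 5/(9*π) < C_P = 5/(3*π).

u(x) = -1·sin(9*π/5·x), so u'(x) = -9*π*cos(9*π*x/5)/5.
Writing u(x) = A·sin(kπx/L) with A = -1 and k = 3, use ∫_0^L sin²(kπx/L) dx = L/2 and ∫_0^L cos²(kπx/L) dx = L/2.
u² = 1·sin²(9*π/5·x) and (u')² = 81*π^2/25·cos²(9*π/5·x), and each of sin², cos² integrates to L/2 = 5/6 over (0, 5/3).
∫_0^5/3 u² dx = 5/6, so ||u||_L² = sqrt(30)/6.
∫_0^5/3 (u')² dx = 27*π^2/10, so ||u'||_L² = 3*sqrt(30)*π/10.
Ratio ||u||_L² / ||u'||_L² = 5/(9*π).
Sharp Poincaré constant on H^1_0(0, 5/3) is C_P = L/π = 5/(3*π), achieved by sin(3*π/5·x).
This is the k = 3 harmonic; the ratio L/(kπ) is strictly less than C_P = L/π, consistent with the sharp inequality ||u||_L² ≤ C_P ||u'||_L².


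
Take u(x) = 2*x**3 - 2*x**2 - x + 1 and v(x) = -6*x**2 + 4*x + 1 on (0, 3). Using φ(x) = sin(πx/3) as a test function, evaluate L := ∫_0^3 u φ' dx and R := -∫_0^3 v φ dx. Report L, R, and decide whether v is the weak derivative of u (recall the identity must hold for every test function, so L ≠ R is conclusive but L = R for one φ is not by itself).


LHS = -120/π + 648/π^3, RHS = -648/π^3 + 120/π. No, v is not the weak derivative of u.

u(x) = 2*x**3 - 2*x**2 - x + 1, classical derivative u'(x) = 6*x**2 - 4*x - 1.
φ(x) = sin(πx/3), so φ'(x) = π*cos(π*x/3)/3.
Note φ(0) = φ(3) = 0, so the boundary term u·φ vanishes.
LHS = ∫_0^3 u(x) φ'(x) dx = ∫_0^3 (2*π*x^3*cos(π*x/3)/3 - 2*π*x^2*cos(π*x/3)/3 - π*x*cos(π*x/3)/3 + π*cos(π*x/3)/3) dx. Term by term:
  ∫_0^3 π*cos(π*x/3)/3 dx = 0;  ∫_0^3 -2*π*x^2*cos(π*x/3)/3 dx = 36/π;  ∫_0^3 -π*x*cos(π*x/3)/3 dx = 6/π;
  ∫_0^3 2*π*x^3*cos(π*x/3)/3 dx = -162/π + 648/π^3.
Sum: 0 + 36/π + 6/π + -162/π + 648/π^3 = -120/π + 648/π^3.
So LHS = -120/π + 648/π^3.
∫_0^3 v(x) φ(x) dx = ∫_0^3 (-6*x^2*sin(π*x/3) + 4*x*sin(π*x/3) + sin(π*x/3)) dx. Term by term:
  ∫_0^3 -6*x^2*sin(π*x/3) dx = -162/π + 648/π^3;  ∫_0^3 4*x*sin(π*x/3) dx = 36/π;  ∫_0^3 sin(π*x/3) dx = 6/π.
Sum: -162/π + 648/π^3 + 36/π + 6/π = -120/π + 648/π^3.
So RHS = -∫_0^3 v(x) φ(x) dx = -648/π^3 + 120/π.
LHS − RHS = -240/π + 1296/π^3 ≠ 0, so the identity fails.
(For a valid weak derivative the identity must hold for EVERY test function, in particular this one. The failure shows v is NOT the weak derivative of u.)
Correct weak derivative would be u'(x) = 6*x**2 - 4*x - 1.


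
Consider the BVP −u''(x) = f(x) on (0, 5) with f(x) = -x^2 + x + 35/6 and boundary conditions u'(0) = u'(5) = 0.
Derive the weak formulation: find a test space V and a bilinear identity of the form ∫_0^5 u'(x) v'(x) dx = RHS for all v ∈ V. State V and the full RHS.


V = H^1(0, 5) (no boundary constraint on v; u is determined up to an additive constant); weak form: ∫_0^5 u'v' dx = ∫_0^5 (-x^2 + x + 35/6) v dx for all v ∈ V.

Multiply both sides by a test function v and integrate from 0 to 5:
  ∫_0^5 −u''(x) v(x) dx = ∫_0^5 f(x) v(x) dx.
Integrate the LHS by parts once:
  ∫_0^5 −u'' v dx = −[u'(x) v(x)]_0^5 + ∫_0^5 u'(x) v'(x) dx.
Thus ∫_0^5 u'(x) v'(x) dx = ∫_0^5 f(x) v(x) dx + [u'(x) v(x)]_0^5.
Choose V so that boundary terms are either known or forced to vanish.
u has homogeneous Neumann: u'(0) = u'(5) = 0. So [u' v]_0^5 = 0·v(5) − 0·v(0) = 0 for any v; take V = H^1(0, 5).
Weak formulation: find u (satisfying any essential BC) such that ∫_0^5 u'(x) v'(x) dx = ∫_0^5 f v dx for all v ∈ V (homogeneous Neumann, so boundary terms vanish).
Substituting f(x) = -x^2 + x + 35/6, the right-hand side is ∫_0^5 (-x^2 + x + 35/6) v dx.
Compatibility check (pure Neumann): taking v ≡ 1 ∈ V gives 0 = ∫_0^5 f dx + (0) − (0), i.e. ∫_0^5 f dx must equal u'(0) − u'(5) = 0. Indeed ∫_0^5 (-x^2 + x + 35/6) dx = 0, so the data are compatible. The solution is then unique only up to an additive constant (fix it e.g. by requiring ∫_0^5 u dx = 0).


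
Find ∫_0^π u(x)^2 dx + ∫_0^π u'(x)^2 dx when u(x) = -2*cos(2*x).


||u||_{H^1(0,π)}^2 = 10*π

u'(x) = 4*sin(2*x).
Expand u² and (u')² and integrate term by term on (0, π), using: for integers n ≥ 1, ∫_0^π sin²(nx) dx = ∫_0^π cos²(nx) dx = π/2; for n ≠ n', ∫_0^π sin(nx)sin(n'x) dx = ∫_0^π cos(nx)cos(n'x) dx = 0; and by product-to-sum, ∫_0^π sin(nx)cos(n'x) dx = ½∫_0^π [sin((n+n')x) + sin((n−n')x)] dx, which is 0 when n+n' is even and 2n/(n²−n'²) when n+n' is odd (it need not vanish on (0, π)).
  u² squared terms: (-2)²·∫cos(2x)² dx = 4·π/2 = 2*π.
  So ∫_0^π u² dx = 2*π.
  (u')² squared terms: (4)²·∫sin(2x)² dx = 16·π/2 = 8*π.
  So ∫_0^π (u')² dx = 8*π.
||u||_{H^1}^2 = (2*π) + (8*π) = 10*π.


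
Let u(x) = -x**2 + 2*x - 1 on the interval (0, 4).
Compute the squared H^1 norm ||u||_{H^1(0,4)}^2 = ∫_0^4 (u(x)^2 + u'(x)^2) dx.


||u||_{H^1}^2 = 1292/15

The H^1 norm (squared) on an interval (0, L) is
  ||u||_{H^1}^2 = ∫_0^L u(x)^2 dx + ∫_0^L u'(x)^2 dx.
Compute u'(x) = 2 - 2*x.
Then u(x)^2 = x**4 - 4*x**3 + 6*x**2 - 4*x + 1 and u'(x)^2 = 4*x**2 - 8*x + 4.
Integrate each monomial from 0 to 4 using ∫_0^4 c·x^n dx = c·4^(n+1)/(n+1):
  ∫_0^4 u(x)^2 dx = ∫_0^4 (x^4 - 4*x^3 + 6*x^2 - 4*x + 1) dx. Term by term:
    ∫_0^4 x^4 dx = 1024/5;  ∫_0^4 -4*x^3 dx = -256;  ∫_0^4 6*x^2 dx = 128;
    ∫_0^4 -4*x dx = -32;  ∫_0^4 1 dx = 4.
  Sum: 1024/5 − 256 + 128 − 32 + 4 = 244/5.
  ∫_0^4 u'(x)^2 dx = ∫_0^4 (4*x^2 - 8*x + 4) dx. Term by term:
    ∫_0^4 4*x^2 dx = 256/3;  ∫_0^4 -8*x dx = -64;  ∫_0^4 4 dx = 16.
  Sum: 256/3 − 64 + 16 = 112/3.
Adding: ||u||_{H^1}^2 = 244/5 + 112/3 = 1292/15.


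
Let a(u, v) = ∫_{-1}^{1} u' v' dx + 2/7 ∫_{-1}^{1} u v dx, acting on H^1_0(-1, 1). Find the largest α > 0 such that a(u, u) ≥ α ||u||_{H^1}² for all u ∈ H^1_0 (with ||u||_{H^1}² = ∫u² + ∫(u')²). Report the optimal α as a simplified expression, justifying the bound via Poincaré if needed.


α = (8/7 + π^2)/(4 + π^2)

Coercivity of a(·,·) on H^1_0(-1, 1) means a(u, u) ≥ α ||u||_{H^1}² for every u ∈ H^1_0.
The interval has length L = 2, and Poincaré/coercivity depend only on L. Here a(u, u) = ∫(u')² + (2/7)·∫u².
Here 0 < c = 2/7 < 1. The condition a(u,u) ≥ α||u||_{H^1}² reads (1−α)∫(u')² ≥ (α−c)∫u². Any admissible α is ≤ 1 (rapidly oscillating u have ∫u²/∫(u')² → 0), and α = 1 would force 0 ≥ (1−c)∫u², impossible since c < 1; so 1−α > 0. By the sharp Poincaré inequality on H^1_0 of an interval of length L, ∫(u')² ≥ (π/L)²∫u² with equality for the first sine mode sin(π(x−x₀)/L) (x₀ the left endpoint), so the inequality holds for all u iff (1−α)(π/L)² ≥ α − c, i.e. α ≤ ((π/L)² + c)/((π/L)² + 1) = (1 + c(L/π)²)/(1 + (L/π)²). With (π/L)² = π^2/4 and c = 2/7, the largest admissible constant is α = ((π/L)² + c)/((π/L)² + 1).
Simplifying, α = (8/7 + π^2)/(4 + π^2).


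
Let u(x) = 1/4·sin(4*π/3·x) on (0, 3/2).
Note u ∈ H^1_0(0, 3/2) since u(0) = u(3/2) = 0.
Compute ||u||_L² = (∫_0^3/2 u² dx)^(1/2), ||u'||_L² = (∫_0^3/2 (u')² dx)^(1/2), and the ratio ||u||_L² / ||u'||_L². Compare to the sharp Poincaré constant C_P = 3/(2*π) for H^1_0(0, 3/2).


||u||_L² / ||u'||_L² = 3/(4*π) < C_P = 3/(2*π).

u(x) = 1/4·sin(4*π/3·x), so u'(x) = π*cos(4*π*x/3)/3.
Writing u(x) = A·sin(kπx/L) with A = 1/4 and k = 2, use ∫_0^L sin²(kπx/L) dx = L/2 and ∫_0^L cos²(kπx/L) dx = L/2.
u² = 1/16·sin²(4*π/3·x) and (u')² = π^2/9·cos²(4*π/3·x), and each of sin², cos² integrates to L/2 = 3/4 over (0, 3/2).
∫_0^3/2 u² dx = 3/64, so ||u||_L² = sqrt(3)/8.
∫_0^3/2 (u')² dx = π^2/12, so ||u'||_L² = sqrt(3)*π/6.
Ratio ||u||_L² / ||u'||_L² = 3/(4*π).
Sharp Poincaré constant on H^1_0(0, 3/2) is C_P = L/π = 3/(2*π), achieved by sin(2*π/3·x).
This is the k = 2 harmonic; the ratio L/(kπ) is strictly less than C_P = L/π, consistent with the sharp inequality ||u||_L² ≤ C_P ||u'||_L².


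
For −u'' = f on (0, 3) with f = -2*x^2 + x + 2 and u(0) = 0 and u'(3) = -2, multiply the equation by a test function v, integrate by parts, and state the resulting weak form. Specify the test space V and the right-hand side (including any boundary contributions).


V = {v ∈ H^1(0, 3) : v(0) = 0} (test functions vanish at x = 0 where u is specified); weak form: ∫_0^3 u'v' dx = ∫_0^3 (-2*x^2 + x + 2) v dx − 2·v(3) for all v ∈ V.

Multiply both sides by a test function v and integrate from 0 to 3:
  ∫_0^3 −u''(x) v(x) dx = ∫_0^3 f(x) v(x) dx.
Integrate the LHS by parts once:
  ∫_0^3 −u'' v dx = −[u'(x) v(x)]_0^3 + ∫_0^3 u'(x) v'(x) dx.
Thus ∫_0^3 u'(x) v'(x) dx = ∫_0^3 f(x) v(x) dx + [u'(x) v(x)]_0^3.
Choose V so that boundary terms are either known or forced to vanish.
Mixed BC: u(0) = 0 (Dirichlet) and u'(3) = -2 (Neumann). Define V = {v ∈ H^1(0, 3) : v(0) = 0}. Then [u' v]_0^3 = u'(3)·v(3) − u'(0)·0 = − 2·v(3).
Weak formulation: find u (satisfying any essential BC) such that ∫_0^3 u'(x) v'(x) dx = ∫_0^3 f v dx − 2·v(3) for all v ∈ V (Dirichlet at 0 absorbed into V; Neumann datum at x = 3 contributes the boundary term).
Substituting f(x) = -2*x^2 + x + 2, the right-hand side is ∫_0^3 (-2*x^2 + x + 2) v dx − 2·v(3).


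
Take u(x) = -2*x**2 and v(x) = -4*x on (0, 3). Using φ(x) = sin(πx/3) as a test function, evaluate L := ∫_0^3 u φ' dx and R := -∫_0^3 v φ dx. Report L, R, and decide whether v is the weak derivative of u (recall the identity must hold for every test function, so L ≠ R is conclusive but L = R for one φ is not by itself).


LHS = 36/π, RHS = 36/π. Yes, v = u' weakly.

u(x) = -2*x**2, classical derivative u'(x) = -4*x.
φ(x) = sin(πx/3), so φ'(x) = π*cos(π*x/3)/3.
Note φ(0) = φ(3) = 0, so the boundary term u·φ vanishes.
LHS = ∫_0^3 u(x) φ'(x) dx = ∫_0^3 (-2*π*x^2*cos(π*x/3)/3) dx. Term by term:
  ∫_0^3 -2*π*x^2*cos(π*x/3)/3 dx = 36/π.
So LHS = 36/π.
∫_0^3 v(x) φ(x) dx = ∫_0^3 (-4*x*sin(π*x/3)) dx. Term by term:
  ∫_0^3 -4*x*sin(π*x/3) dx = -36/π.
So RHS = -∫_0^3 v(x) φ(x) dx = 36/π.
LHS = RHS, so the identity holds for this test φ.
Moreover u is smooth here and v(x) = u'(x) = -4*x pointwise, so the identity holds for every test function. Hence v is the weak derivative of u.


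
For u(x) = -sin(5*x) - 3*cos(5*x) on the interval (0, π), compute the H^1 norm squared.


||u||_{H^1(0,π)}^2 = 130*π

u'(x) = 15*sin(5*x) - 5*cos(5*x).
Expand u² and (u')² and integrate term by term on (0, π), using: for integers n ≥ 1, ∫_0^π sin²(nx) dx = ∫_0^π cos²(nx) dx = π/2; for n ≠ n', ∫_0^π sin(nx)sin(n'x) dx = ∫_0^π cos(nx)cos(n'x) dx = 0; and by product-to-sum, ∫_0^π sin(nx)cos(n'x) dx = ½∫_0^π [sin((n+n')x) + sin((n−n')x)] dx, which is 0 when n+n' is even and 2n/(n²−n'²) when n+n' is odd (it need not vanish on (0, π)).
  u² squared terms: (-1)²·∫sin(5x)² dx = 1·π/2 = π/2;  (-3)²·∫cos(5x)² dx = 9·π/2 = 9*π/2.
  u² cross terms: 2·(-1)·(-3)·∫sin(5x)·cos(5x) dx = 6·(0) = 0.
  So ∫_0^π u² dx = π/2 + 9*π/2 + 0 = 5*π.
  (u')² squared terms: (-5)²·∫cos(5x)² dx = 25·π/2 = 25*π/2;  (15)²·∫sin(5x)² dx = 225·π/2 = 225*π/2.
  (u')² cross terms: 2·(-5)·(15)·∫cos(5x)·sin(5x) dx = -150·(0) = 0.
  So ∫_0^π (u')² dx = 25*π/2 + 225*π/2 + 0 = 125*π.
||u||_{H^1}^2 = (5*π) + (125*π) = 130*π.


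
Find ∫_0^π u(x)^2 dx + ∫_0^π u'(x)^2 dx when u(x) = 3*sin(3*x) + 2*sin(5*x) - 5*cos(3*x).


||u||_{H^1(0,π)}^2 = 222*π

u'(x) = 15*sin(3*x) + 9*cos(3*x) + 10*cos(5*x).
Expand u² and (u')² and integrate term by term on (0, π), using: for integers n ≥ 1, ∫_0^π sin²(nx) dx = ∫_0^π cos²(nx) dx = π/2; for n ≠ n', ∫_0^π sin(nx)sin(n'x) dx = ∫_0^π cos(nx)cos(n'x) dx = 0; and by product-to-sum, ∫_0^π sin(nx)cos(n'x) dx = ½∫_0^π [sin((n+n')x) + sin((n−n')x)] dx, which is 0 when n+n' is even and 2n/(n²−n'²) when n+n' is odd (it need not vanish on (0, π)).
  u² squared terms: (-5)²·∫cos(3x)² dx = 25·π/2 = 25*π/2;  (2)²·∫sin(5x)² dx = 4·π/2 = 2*π;  (3)²·∫sin(3x)² dx = 9·π/2 = 9*π/2.
  u² cross terms: 2·(-5)·(2)·∫cos(3x)·sin(5x) dx = -20·(0) = 0;  2·(-5)·(3)·∫cos(3x)·sin(3x) dx = -30·(0) = 0;  2·(2)·(3)·∫sin(5x)·sin(3x) dx = 12·(0) = 0.
  So ∫_0^π u² dx = 25*π/2 + 2*π + 9*π/2 + 0 + 0 + 0 = 19*π.
  (u')² squared terms: (9)²·∫cos(3x)² dx = 81·π/2 = 81*π/2;  (10)²·∫cos(5x)² dx = 100·π/2 = 50*π;  (15)²·∫sin(3x)² dx = 225·π/2 = 225*π/2.
  (u')² cross terms: 2·(9)·(10)·∫cos(3x)·cos(5x) dx = 180·(0) = 0;  2·(9)·(15)·∫cos(3x)·sin(3x) dx = 270·(0) = 0;  2·(10)·(15)·∫cos(5x)·sin(3x) dx = 300·(0) = 0.
  So ∫_0^π (u')² dx = 81*π/2 + 50*π + 225*π/2 + 0 + 0 + 0 = 203*π.
||u||_{H^1}^2 = (19*π) + (203*π) = 222*π.


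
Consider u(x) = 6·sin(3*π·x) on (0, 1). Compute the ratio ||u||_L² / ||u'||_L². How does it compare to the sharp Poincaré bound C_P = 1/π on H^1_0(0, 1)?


||u||_L² / ||u'||_L² = 1/(3*π) < C_P = 1/π.

u(x) = 6·sin(3*π·x), so u'(x) = 18*π*cos(3*π*x).
Writing u(x) = A·sin(kπx/L) with A = 6 and k = 3, use ∫_0^L sin²(kπx/L) dx = L/2 and ∫_0^L cos²(kπx/L) dx = L/2.
u² = 36·sin²(3*π·x) and (u')² = 324*π^2·cos²(3*π·x), and each of sin², cos² integrates to L/2 = 1/2 over (0, 1).
∫_0^1 u² dx = 18, so ||u||_L² = 3*sqrt(2).
∫_0^1 (u')² dx = 162*π^2, so ||u'||_L² = 9*sqrt(2)*π.
Ratio ||u||_L² / ||u'||_L² = 1/(3*π).
Sharp Poincaré constant on H^1_0(0, 1) is C_P = L/π = 1/π, achieved by sin(π·x).
This is the k = 3 harmonic; the ratio L/(kπ) is strictly less than C_P = L/π, consistent with the sharp inequality ||u||_L² ≤ C_P ||u'||_L².


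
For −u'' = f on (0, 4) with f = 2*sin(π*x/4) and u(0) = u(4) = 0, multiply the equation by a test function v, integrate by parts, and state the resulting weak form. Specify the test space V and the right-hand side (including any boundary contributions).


V = H^1_0(0, 4) (so v(0) = v(4) = 0); weak form: ∫_0^4 u'v' dx = ∫_0^4 (2*sin(π*x/4)) v dx for all v ∈ V.

Multiply both sides by a test function v and integrate from 0 to 4:
  ∫_0^4 −u''(x) v(x) dx = ∫_0^4 f(x) v(x) dx.
Integrate the LHS by parts once:
  ∫_0^4 −u'' v dx = −[u'(x) v(x)]_0^4 + ∫_0^4 u'(x) v'(x) dx.
Thus ∫_0^4 u'(x) v'(x) dx = ∫_0^4 f(x) v(x) dx + [u'(x) v(x)]_0^4.
Choose V so that boundary terms are either known or forced to vanish.
u is Dirichlet: u(0) = u(4) = 0. Let V = H^1_0(0, 4); then v(0) = v(4) = 0, and [u' v]_0^4 = 0.
Weak formulation: find u (satisfying any essential BC) such that ∫_0^4 u'(x) v'(x) dx = ∫_0^4 f v dx for all v ∈ V.
Substituting f(x) = 2*sin(π*x/4), the right-hand side is ∫_0^4 (2*sin(π*x/4)) v dx.


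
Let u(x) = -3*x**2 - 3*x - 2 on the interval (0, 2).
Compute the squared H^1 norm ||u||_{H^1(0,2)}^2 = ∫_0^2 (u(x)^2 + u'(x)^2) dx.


||u||_{H^1}^2 = 2018/5

The H^1 norm (squared) on an interval (0, L) is
  ||u||_{H^1}^2 = ∫_0^L u(x)^2 dx + ∫_0^L u'(x)^2 dx.
Compute u'(x) = -6*x - 3.
Then u(x)^2 = 9*x**4 + 18*x**3 + 21*x**2 + 12*x + 4 and u'(x)^2 = 36*x**2 + 36*x + 9.
Integrate each monomial from 0 to 2 using ∫_0^2 c·x^n dx = c·2^(n+1)/(n+1):
  ∫_0^2 u(x)^2 dx = ∫_0^2 (9*x^4 + 18*x^3 + 21*x^2 + 12*x + 4) dx. Term by term:
    ∫_0^2 9*x^4 dx = 288/5;  ∫_0^2 18*x^3 dx = 72;  ∫_0^2 21*x^2 dx = 56;
    ∫_0^2 12*x dx = 24;  ∫_0^2 4 dx = 8.
  Sum: 288/5 + 72 + 56 + 24 + 8 = 1088/5.
  ∫_0^2 u'(x)^2 dx = ∫_0^2 (36*x^2 + 36*x + 9) dx. Term by term:
    ∫_0^2 36*x^2 dx = 96;  ∫_0^2 36*x dx = 72;  ∫_0^2 9 dx = 18.
  Sum: 96 + 72 + 18 = 186.
Adding: ||u||_{H^1}^2 = 1088/5 + 186 = 2018/5.


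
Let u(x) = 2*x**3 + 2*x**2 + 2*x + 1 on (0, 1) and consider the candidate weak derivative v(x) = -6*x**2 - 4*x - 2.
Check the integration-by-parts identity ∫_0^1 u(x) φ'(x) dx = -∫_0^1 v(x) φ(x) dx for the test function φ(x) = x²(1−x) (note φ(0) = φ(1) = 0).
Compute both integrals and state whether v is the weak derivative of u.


LHS = -17/30, RHS = 17/30. No, v is not the weak derivative of u.

u(x) = 2*x**3 + 2*x**2 + 2*x + 1, classical derivative u'(x) = 6*x**2 + 4*x + 2.
φ(x) = x²(1−x), so φ'(x) = x*(2 - 3*x).
Note φ(0) = φ(1) = 0, so the boundary term u·φ vanishes.
LHS = ∫_0^1 u(x) φ'(x) dx = ∫_0^1 (-6*x^5 - 2*x^4 - 2*x^3 + x^2 + 2*x) dx. Term by term:
  ∫_0^1 -6*x^5 dx = -1;  ∫_0^1 -2*x^4 dx = -2/5;  ∫_0^1 -2*x^3 dx = -1/2;
  ∫_0^1 x^2 dx = 1/3;  ∫_0^1 2*x dx = 1.
Sum: -1 − 2/5 − 1/2 + 1/3 + 1 = -17/30.
So LHS = -17/30.
∫_0^1 v(x) φ(x) dx = ∫_0^1 (6*x^5 - 2*x^4 - 2*x^3 - 2*x^2) dx. Term by term:
  ∫_0^1 6*x^5 dx = 1;  ∫_0^1 -2*x^4 dx = -2/5;  ∫_0^1 -2*x^3 dx = -1/2;
  ∫_0^1 -2*x^2 dx = -2/3.
Sum: 1 − 2/5 − 1/2 − 2/3 = -17/30.
So RHS = -∫_0^1 v(x) φ(x) dx = 17/30.
LHS − RHS = -17/15 ≠ 0, so the identity fails.
(For a valid weak derivative the identity must hold for EVERY test function, in particular this one. The failure shows v is NOT the weak derivative of u.)
Correct weak derivative would be u'(x) = 6*x**2 + 4*x + 2.


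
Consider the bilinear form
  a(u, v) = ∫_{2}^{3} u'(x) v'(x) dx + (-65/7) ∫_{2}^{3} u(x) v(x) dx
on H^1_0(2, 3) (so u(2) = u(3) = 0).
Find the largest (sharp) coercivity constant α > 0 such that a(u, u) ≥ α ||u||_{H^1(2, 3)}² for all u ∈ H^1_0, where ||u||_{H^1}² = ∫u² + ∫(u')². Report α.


α = (-65/7 + π^2)/(1 + π^2)

Coercivity of a(·,·) on H^1_0(2, 3) means a(u, u) ≥ α ||u||_{H^1}² for every u ∈ H^1_0.
The interval has length L = 1, and Poincaré/coercivity depend only on L. Here a(u, u) = ∫(u')² + (-65/7)·∫u².
Here c = -65/7 < 0 with |c| < (π/L)² = π^2, so coercivity still holds. The condition a(u,u) ≥ α||u||_{H^1}² reads (1−α)∫(u')² ≥ (α−c)∫u². Any admissible α is ≤ 1 (rapidly oscillating u have ∫u²/∫(u')² → 0), and α = 1 would force 0 ≥ (1−c)∫u², impossible since c < 1; so 1−α > 0. By the sharp Poincaré inequality on H^1_0 of an interval of length L, ∫(u')² ≥ (π/L)²∫u² with equality for the first sine mode sin(π(x−x₀)/L) (x₀ the left endpoint), so the inequality holds for all u iff (1−α)(π/L)² ≥ α − c, i.e. α ≤ ((π/L)² + c)/((π/L)² + 1) = (1 + c(L/π)²)/(1 + (L/π)²). (Direct route, valid since c ≤ 0: Poincaré gives c∫u² ≥ c(L/π)²∫(u')², so a(u,u) ≥ (1 + c(L/π)²)∫(u')², while ||u||_{H^1}² ≤ (1 + (L/π)²)∫(u')²; dividing yields the same α.) With (π/L)² = π^2 and c = -65/7, the largest admissible constant is α = ((π/L)² + c)/((π/L)² + 1).
Simplifying, α = (-65/7 + π^2)/(1 + π^2).


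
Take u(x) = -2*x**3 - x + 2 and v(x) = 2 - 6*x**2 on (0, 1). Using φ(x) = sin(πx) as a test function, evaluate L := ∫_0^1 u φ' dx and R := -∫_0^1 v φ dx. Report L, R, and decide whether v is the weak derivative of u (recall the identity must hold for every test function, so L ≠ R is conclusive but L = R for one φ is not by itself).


LHS = -24/π^3 + 8/π, RHS = -24/π^3 + 2/π. No, v is not the weak derivative of u.

u(x) = -2*x**3 - x + 2, classical derivative u'(x) = -6*x**2 - 1.
φ(x) = sin(πx), so φ'(x) = π*cos(π*x).
Note φ(0) = φ(1) = 0, so the boundary term u·φ vanishes.
LHS = ∫_0^1 u(x) φ'(x) dx = ∫_0^1 (-2*π*x^3*cos(π*x) - π*x*cos(π*x) + 2*π*cos(π*x)) dx. Term by term:
  ∫_0^1 2*π*cos(π*x) dx = 0;  ∫_0^1 -π*x*cos(π*x) dx = 2/π;  ∫_0^1 -2*π*x^3*cos(π*x) dx = -24/π^3 + 6/π.
Sum: 0 + 2/π + -24/π^3 + 6/π = -24/π^3 + 8/π.
So LHS = -24/π^3 + 8/π.
∫_0^1 v(x) φ(x) dx = ∫_0^1 (-6*x^2*sin(π*x) + 2*sin(π*x)) dx. Term by term:
  ∫_0^1 2*sin(π*x) dx = 4/π;  ∫_0^1 -6*x^2*sin(π*x) dx = -6/π + 24/π^3.
Sum: 4/π + -6/π + 24/π^3 = -2/π + 24/π^3.
So RHS = -∫_0^1 v(x) φ(x) dx = -24/π^3 + 2/π.
LHS − RHS = 6/π ≠ 0, so the identity fails.
(For a valid weak derivative the identity must hold for EVERY test function, in particular this one. The failure shows v is NOT the weak derivative of u.)
Correct weak derivative would be u'(x) = -6*x**2 - 1.


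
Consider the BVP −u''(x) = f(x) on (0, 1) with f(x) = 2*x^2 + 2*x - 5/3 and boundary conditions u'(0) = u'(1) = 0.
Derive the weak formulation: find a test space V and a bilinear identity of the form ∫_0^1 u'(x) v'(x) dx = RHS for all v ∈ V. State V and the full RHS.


V = H^1(0, 1) (no boundary constraint on v; u is determined up to an additive constant); weak form: ∫_0^1 u'v' dx = ∫_0^1 (2*x^2 + 2*x - 5/3) v dx for all v ∈ V.

Multiply both sides by a test function v and integrate from 0 to 1:
  ∫_0^1 −u''(x) v(x) dx = ∫_0^1 f(x) v(x) dx.
Integrate the LHS by parts once:
  ∫_0^1 −u'' v dx = −[u'(x) v(x)]_0^1 + ∫_0^1 u'(x) v'(x) dx.
Thus ∫_0^1 u'(x) v'(x) dx = ∫_0^1 f(x) v(x) dx + [u'(x) v(x)]_0^1.
Choose V so that boundary terms are either known or forced to vanish.
u has homogeneous Neumann: u'(0) = u'(1) = 0. So [u' v]_0^1 = 0·v(1) − 0·v(0) = 0 for any v; take V = H^1(0, 1).
Weak formulation: find u (satisfying any essential BC) such that ∫_0^1 u'(x) v'(x) dx = ∫_0^1 f v dx for all v ∈ V (homogeneous Neumann, so boundary terms vanish).
Substituting f(x) = 2*x^2 + 2*x - 5/3, the right-hand side is ∫_0^1 (2*x^2 + 2*x - 5/3) v dx.
Compatibility check (pure Neumann): taking v ≡ 1 ∈ V gives 0 = ∫_0^1 f dx + (0) − (0), i.e. ∫_0^1 f dx must equal u'(0) − u'(1) = 0. Indeed ∫_0^1 (2*x^2 + 2*x - 5/3) dx = 0, so the data are compatible. The solution is then unique only up to an additive constant (fix it e.g. by requiring ∫_0^1 u dx = 0).


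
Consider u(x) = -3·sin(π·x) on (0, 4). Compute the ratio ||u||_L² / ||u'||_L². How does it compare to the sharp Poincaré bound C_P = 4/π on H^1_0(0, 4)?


||u||_L² / ||u'||_L² = 1/π < C_P = 4/π.

u(x) = -3·sin(π·x), so u'(x) = -3*π*cos(π*x).
Writing u(x) = A·sin(kπx/L) with A = -3 and k = 4, use ∫_0^L sin²(kπx/L) dx = L/2 and ∫_0^L cos²(kπx/L) dx = L/2.
u² = 9·sin²(π·x) and (u')² = 9*π^2·cos²(π·x), and each of sin², cos² integrates to L/2 = 2 over (0, 4).
∫_0^4 u² dx = 18, so ||u||_L² = 3*sqrt(2).
∫_0^4 (u')² dx = 18*π^2, so ||u'||_L² = 3*sqrt(2)*π.
Ratio ||u||_L² / ||u'||_L² = 1/π.
Sharp Poincaré constant on H^1_0(0, 4) is C_P = L/π = 4/π, achieved by sin(π/4·x).
This is the k = 4 harmonic; the ratio L/(kπ) is strictly less than C_P = L/π, consistent with the sharp inequality ||u||_L² ≤ C_P ||u'||_L².


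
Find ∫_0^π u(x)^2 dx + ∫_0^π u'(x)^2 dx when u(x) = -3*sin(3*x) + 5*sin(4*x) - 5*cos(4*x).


||u||_{H^1(0,π)}^2 = -3060/7 + 470*π

u'(x) = 20*sin(4*x) - 9*cos(3*x) + 20*cos(4*x).
Expand u² and (u')² and integrate term by term on (0, π), using: for integers n ≥ 1, ∫_0^π sin²(nx) dx = ∫_0^π cos²(nx) dx = π/2; for n ≠ n', ∫_0^π sin(nx)sin(n'x) dx = ∫_0^π cos(nx)cos(n'x) dx = 0; and by product-to-sum, ∫_0^π sin(nx)cos(n'x) dx = ½∫_0^π [sin((n+n')x) + sin((n−n')x)] dx, which is 0 when n+n' is even and 2n/(n²−n'²) when n+n' is odd (it need not vanish on (0, π)).
  u² squared terms: (-5)²·∫cos(4x)² dx = 25·π/2 = 25*π/2;  (-3)²·∫sin(3x)² dx = 9·π/2 = 9*π/2;  (5)²·∫sin(4x)² dx = 25·π/2 = 25*π/2.
  u² cross terms: 2·(-5)·(-3)·∫cos(4x)·sin(3x) dx = 30·(-6/7) = -180/7;  2·(-5)·(5)·∫cos(4x)·sin(4x) dx = -50·(0) = 0;  2·(-3)·(5)·∫sin(3x)·sin(4x) dx = -30·(0) = 0.
  So ∫_0^π u² dx = 25*π/2 + 9*π/2 + 25*π/2 − 180/7 + 0 + 0 = -180/7 + 59*π/2.
  (u')² squared terms: (-9)²·∫cos(3x)² dx = 81·π/2 = 81*π/2;  (20)²·∫cos(4x)² dx = 400·π/2 = 200*π;  (20)²·∫sin(4x)² dx = 400·π/2 = 200*π.
  (u')² cross terms: 2·(-9)·(20)·∫cos(3x)·cos(4x) dx = -360·(0) = 0;  2·(-9)·(20)·∫cos(3x)·sin(4x) dx = -360·(8/7) = -2880/7;  2·(20)·(20)·∫cos(4x)·sin(4x) dx = 800·(0) = 0.
  So ∫_0^π (u')² dx = 81*π/2 + 200*π + 200*π + 0 − 2880/7 + 0 = -2880/7 + 881*π/2.
||u||_{H^1}^2 = (-180/7 + 59*π/2) + (-2880/7 + 881*π/2) = -3060/7 + 470*π.


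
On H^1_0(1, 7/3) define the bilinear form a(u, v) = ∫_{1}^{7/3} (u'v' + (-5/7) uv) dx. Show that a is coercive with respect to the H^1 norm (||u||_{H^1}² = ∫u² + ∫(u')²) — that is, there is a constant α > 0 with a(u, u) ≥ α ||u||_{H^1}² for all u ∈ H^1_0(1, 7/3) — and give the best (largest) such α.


α = (-80 + 63*π^2)/(7*(16 + 9*π^2))

Coercivity of a(·,·) on H^1_0(1, 7/3) means a(u, u) ≥ α ||u||_{H^1}² for every u ∈ H^1_0.
The interval has length L = 4/3, and Poincaré/coercivity depend only on L. Here a(u, u) = ∫(u')² + (-5/7)·∫u².
Here c = -5/7 < 0 with |c| < (π/L)² = 9*π^2/16, so coercivity still holds. The condition a(u,u) ≥ α||u||_{H^1}² reads (1−α)∫(u')² ≥ (α−c)∫u². Any admissible α is ≤ 1 (rapidly oscillating u have ∫u²/∫(u')² → 0), and α = 1 would force 0 ≥ (1−c)∫u², impossible since c < 1; so 1−α > 0. By the sharp Poincaré inequality on H^1_0 of an interval of length L, ∫(u')² ≥ (π/L)²∫u² with equality for the first sine mode sin(π(x−x₀)/L) (x₀ the left endpoint), so the inequality holds for all u iff (1−α)(π/L)² ≥ α − c, i.e. α ≤ ((π/L)² + c)/((π/L)² + 1) = (1 + c(L/π)²)/(1 + (L/π)²). (Direct route, valid since c ≤ 0: Poincaré gives c∫u² ≥ c(L/π)²∫(u')², so a(u,u) ≥ (1 + c(L/π)²)∫(u')², while ||u||_{H^1}² ≤ (1 + (L/π)²)∫(u')²; dividing yields the same α.) With (π/L)² = 9*π^2/16 and c = -5/7, the largest admissible constant is α = ((π/L)² + c)/((π/L)² + 1).
Simplifying, α = (-80 + 63*π^2)/(7*(16 + 9*π^2)).


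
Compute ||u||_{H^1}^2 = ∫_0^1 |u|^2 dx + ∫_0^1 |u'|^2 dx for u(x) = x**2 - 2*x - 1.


||u||_{H^1}^2 = 21/5

The H^1 norm (squared) on an interval (0, L) is
  ||u||_{H^1}^2 = ∫_0^L u(x)^2 dx + ∫_0^L u'(x)^2 dx.
Compute u'(x) = 2*x - 2.
Then u(x)^2 = x**4 - 4*x**3 + 2*x**2 + 4*x + 1 and u'(x)^2 = 4*x**2 - 8*x + 4.
Integrate each monomial from 0 to 1 using ∫_0^1 c·x^n dx = c·1^(n+1)/(n+1):
  ∫_0^1 u(x)^2 dx = ∫_0^1 (x^4 - 4*x^3 + 2*x^2 + 4*x + 1) dx. Term by term:
    ∫_0^1 x^4 dx = 1/5;  ∫_0^1 -4*x^3 dx = -1;  ∫_0^1 2*x^2 dx = 2/3;
    ∫_0^1 4*x dx = 2;  ∫_0^1 1 dx = 1.
  Sum: 1/5 − 1 + 2/3 + 2 + 1 = 43/15.
  ∫_0^1 u'(x)^2 dx = ∫_0^1 (4*x^2 - 8*x + 4) dx. Term by term:
    ∫_0^1 4*x^2 dx = 4/3;  ∫_0^1 -8*x dx = -4;  ∫_0^1 4 dx = 4.
  Sum: 4/3 − 4 + 4 = 4/3.
Adding: ||u||_{H^1}^2 = 43/15 + 4/3 = 21/5.


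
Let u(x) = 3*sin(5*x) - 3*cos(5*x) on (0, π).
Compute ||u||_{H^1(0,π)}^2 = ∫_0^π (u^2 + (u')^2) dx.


||u||_{H^1(0,π)}^2 = 234*π

u'(x) = 15*sin(5*x) + 15*cos(5*x).
Expand u² and (u')² and integrate term by term on (0, π), using: for integers n ≥ 1, ∫_0^π sin²(nx) dx = ∫_0^π cos²(nx) dx = π/2; for n ≠ n', ∫_0^π sin(nx)sin(n'x) dx = ∫_0^π cos(nx)cos(n'x) dx = 0; and by product-to-sum, ∫_0^π sin(nx)cos(n'x) dx = ½∫_0^π [sin((n+n')x) + sin((n−n')x)] dx, which is 0 when n+n' is even and 2n/(n²−n'²) when n+n' is odd (it need not vanish on (0, π)).
  u² squared terms: (-3)²·∫cos(5x)² dx = 9·π/2 = 9*π/2;  (3)²·∫sin(5x)² dx = 9·π/2 = 9*π/2.
  u² cross terms: 2·(-3)·(3)·∫cos(5x)·sin(5x) dx = -18·(0) = 0.
  So ∫_0^π u² dx = 9*π/2 + 9*π/2 + 0 = 9*π.
  (u')² squared terms: (15)²·∫cos(5x)² dx = 225·π/2 = 225*π/2;  (15)²·∫sin(5x)² dx = 225·π/2 = 225*π/2.
  (u')² cross terms: 2·(15)·(15)·∫cos(5x)·sin(5x) dx = 450·(0) = 0.
  So ∫_0^π (u')² dx = 225*π/2 + 225*π/2 + 0 = 225*π.
||u||_{H^1}^2 = (9*π) + (225*π) = 234*π.


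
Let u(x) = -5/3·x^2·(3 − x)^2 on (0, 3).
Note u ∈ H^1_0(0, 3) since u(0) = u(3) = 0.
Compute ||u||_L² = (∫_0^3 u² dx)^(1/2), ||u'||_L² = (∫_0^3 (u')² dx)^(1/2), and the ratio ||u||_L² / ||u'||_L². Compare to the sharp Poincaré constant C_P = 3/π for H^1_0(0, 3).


||u||_L² / ||u'||_L² = sqrt(3)/2 < C_P = 3/π.

u(x) = -5/3·x^2·(3 − x)^2, so u'(x) = 10*x*(x*(3 - x) - (x - 3)^2)/3.
u(x) = -5/3·x^2·(3 − x)^2 vanishes at x = 0 and x = 3, so u ∈ H^1_0(0, 3). Differentiate via the product rule and integrate the resulting polynomials term by term.
  ∫_0^3 u² dx = ∫_0^3 (25*x^8/9 - 100*x^7/3 + 150*x^6 - 300*x^5 + 225*x^4) dx. Term by term:
    ∫_0^3 25*x^8/9 dx = 6075;  ∫_0^3 -100*x^7/3 dx = -54675/2;  ∫_0^3 150*x^6 dx = 328050/7;
    ∫_0^3 -300*x^5 dx = -36450;  ∫_0^3 225*x^4 dx = 10935.
  Sum: 6075 − 54675/2 + 328050/7 − 36450 + 10935 = 1215/14.
  ∫_0^3 (u')² dx = ∫_0^3 (400*x^6/9 - 400*x^5 + 1300*x^4 - 1800*x^3 + 900*x^2) dx. Term by term:
    ∫_0^3 400*x^6/9 dx = 97200/7;  ∫_0^3 -400*x^5 dx = -48600;  ∫_0^3 1300*x^4 dx = 63180;
    ∫_0^3 -1800*x^3 dx = -36450;  ∫_0^3 900*x^2 dx = 8100.
  Sum: 97200/7 − 48600 + 63180 − 36450 + 8100 = 810/7.
∫_0^3 u² dx = 1215/14, so ||u||_L² = 9*sqrt(210)/14.
∫_0^3 (u')² dx = 810/7, so ||u'||_L² = 9*sqrt(70)/7.
Ratio ||u||_L² / ||u'||_L² = sqrt(3)/2.
Sharp Poincaré constant on H^1_0(0, 3) is C_P = L/π = 3/π, achieved by sin(π/3·x).
A polynomial bump cannot attain the sharp Poincaré constant (only the first sine eigenfunction does), so the ratio is strictly less than C_P, consistent with ||u||_L² ≤ C_P ||u'||_L².


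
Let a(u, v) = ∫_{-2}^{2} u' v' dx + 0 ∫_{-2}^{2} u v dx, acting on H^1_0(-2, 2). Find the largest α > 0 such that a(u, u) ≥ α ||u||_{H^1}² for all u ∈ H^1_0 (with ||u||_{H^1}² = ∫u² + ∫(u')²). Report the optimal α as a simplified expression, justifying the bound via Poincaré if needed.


α = π^2/(π^2 + 16)

Coercivity of a(·,·) on H^1_0(-2, 2) means a(u, u) ≥ α ||u||_{H^1}² for every u ∈ H^1_0.
The interval has length L = 4, and Poincaré/coercivity depend only on L. Here a(u, u) = ∫(u')² + (0)·∫u².
Here c = 0, so a(u,u) = ∫(u')² alone. The condition a(u,u) ≥ α||u||_{H^1}² reads (1−α)∫(u')² ≥ (α−c)∫u². Any admissible α is ≤ 1 (rapidly oscillating u have ∫u²/∫(u')² → 0), and α = 1 would force 0 ≥ (1−c)∫u², impossible since c < 1; so 1−α > 0. By the sharp Poincaré inequality on H^1_0 of an interval of length L, ∫(u')² ≥ (π/L)²∫u² with equality for the first sine mode sin(π(x−x₀)/L) (x₀ the left endpoint), so the inequality holds for all u iff (1−α)(π/L)² ≥ α − c, i.e. α ≤ ((π/L)² + c)/((π/L)² + 1) = (1 + c(L/π)²)/(1 + (L/π)²). (Direct route, valid since c ≤ 0: Poincaré gives c∫u² ≥ c(L/π)²∫(u')², so a(u,u) ≥ (1 + c(L/π)²)∫(u')², while ||u||_{H^1}² ≤ (1 + (L/π)²)∫(u')²; dividing yields the same α.) With (π/L)² = π^2/16 and c = 0, the largest admissible constant is α = ((π/L)² + c)/((π/L)² + 1).
Simplifying, α = π^2/(π^2 + 16).


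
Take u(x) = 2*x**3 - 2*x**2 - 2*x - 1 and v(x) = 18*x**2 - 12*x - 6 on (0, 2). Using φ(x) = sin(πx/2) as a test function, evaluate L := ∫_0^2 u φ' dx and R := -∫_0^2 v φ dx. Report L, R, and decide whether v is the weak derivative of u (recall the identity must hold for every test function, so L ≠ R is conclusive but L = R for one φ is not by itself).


LHS = -24/π + 192/π^3, RHS = -72/π + 576/π^3. No, v is not the weak derivative of u.

u(x) = 2*x**3 - 2*x**2 - 2*x - 1, classical derivative u'(x) = 6*x**2 - 4*x - 2.
φ(x) = sin(πx/2), so φ'(x) = π*cos(π*x/2)/2.
Note φ(0) = φ(2) = 0, so the boundary term u·φ vanishes.
LHS = ∫_0^2 u(x) φ'(x) dx = ∫_0^2 (π*x^3*cos(π*x/2) - π*x^2*cos(π*x/2) - π*x*cos(π*x/2) - π*cos(π*x/2)/2) dx. Term by term:
  ∫_0^2 -π*cos(π*x/2)/2 dx = 0;  ∫_0^2 π*x^3*cos(π*x/2) dx = -48/π + 192/π^3;  ∫_0^2 -π*x*cos(π*x/2) dx = 8/π;
  ∫_0^2 -π*x^2*cos(π*x/2) dx = 16/π.
Sum: 0 + -48/π + 192/π^3 + 8/π + 16/π = -24/π + 192/π^3.
So LHS = -24/π + 192/π^3.
∫_0^2 v(x) φ(x) dx = ∫_0^2 (18*x^2*sin(π*x/2) - 12*x*sin(π*x/2) - 6*sin(π*x/2)) dx. Term by term:
  ∫_0^2 -6*sin(π*x/2) dx = -24/π;  ∫_0^2 -12*x*sin(π*x/2) dx = -48/π;  ∫_0^2 18*x^2*sin(π*x/2) dx = -576/π^3 + 144/π.
Sum: -24/π − 48/π + -576/π^3 + 144/π = -576/π^3 + 72/π.
So RHS = -∫_0^2 v(x) φ(x) dx = -72/π + 576/π^3.
LHS − RHS = -384/π^3 + 48/π ≠ 0, so the identity fails.
(For a valid weak derivative the identity must hold for EVERY test function, in particular this one. The failure shows v is NOT the weak derivative of u.)
Correct weak derivative would be u'(x) = 6*x**2 - 4*x - 2.


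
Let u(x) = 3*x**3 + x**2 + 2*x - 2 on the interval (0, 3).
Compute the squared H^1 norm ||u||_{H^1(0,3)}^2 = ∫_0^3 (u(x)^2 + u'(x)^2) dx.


||u||_{H^1}^2 = 317109/35

The H^1 norm (squared) on an interval (0, L) is
  ||u||_{H^1}^2 = ∫_0^L u(x)^2 dx + ∫_0^L u'(x)^2 dx.
Compute u'(x) = 9*x**2 + 2*x + 2.
Then u(x)^2 = 9*x**6 + 6*x**5 + 13*x**4 - 8*x**3 - 8*x + 4 and u'(x)^2 = 81*x**4 + 36*x**3 + 40*x**2 + 8*x + 4.
Integrate each monomial from 0 to 3 using ∫_0^3 c·x^n dx = c·3^(n+1)/(n+1):
  ∫_0^3 u(x)^2 dx = ∫_0^3 (9*x^6 + 6*x^5 + 13*x^4 - 8*x^3 - 8*x + 4) dx. Term by term:
    ∫_0^3 9*x^6 dx = 19683/7;  ∫_0^3 6*x^5 dx = 729;  ∫_0^3 13*x^4 dx = 3159/5;
    ∫_0^3 -8*x^3 dx = -162;  ∫_0^3 -8*x dx = -36;  ∫_0^3 4 dx = 12.
  Sum: 19683/7 + 729 + 3159/5 − 162 − 36 + 12 = 139533/35.
  ∫_0^3 u'(x)^2 dx = ∫_0^3 (81*x^4 + 36*x^3 + 40*x^2 + 8*x + 4) dx. Term by term:
    ∫_0^3 81*x^4 dx = 19683/5;  ∫_0^3 36*x^3 dx = 729;  ∫_0^3 40*x^2 dx = 360;
    ∫_0^3 8*x dx = 36;  ∫_0^3 4 dx = 12.
  Sum: 19683/5 + 729 + 360 + 36 + 12 = 25368/5.
Adding: ||u||_{H^1}^2 = 139533/35 + 25368/5 = 317109/35.


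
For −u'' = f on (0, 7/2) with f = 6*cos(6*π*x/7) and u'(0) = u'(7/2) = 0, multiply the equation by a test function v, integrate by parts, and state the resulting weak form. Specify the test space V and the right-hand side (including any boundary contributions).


V = H^1(0, 7/2) (no boundary constraint on v; u is determined up to an additive constant); weak form: ∫_0^7/2 u'v' dx = ∫_0^7/2 (6*cos(6*π*x/7)) v dx for all v ∈ V.

Multiply both sides by a test function v and integrate from 0 to 7/2:
  ∫_0^7/2 −u''(x) v(x) dx = ∫_0^7/2 f(x) v(x) dx.
Integrate the LHS by parts once:
  ∫_0^7/2 −u'' v dx = −[u'(x) v(x)]_0^7/2 + ∫_0^7/2 u'(x) v'(x) dx.
Thus ∫_0^7/2 u'(x) v'(x) dx = ∫_0^7/2 f(x) v(x) dx + [u'(x) v(x)]_0^7/2.
Choose V so that boundary terms are either known or forced to vanish.
u has homogeneous Neumann: u'(0) = u'(7/2) = 0. So [u' v]_0^7/2 = 0·v(7/2) − 0·v(0) = 0 for any v; take V = H^1(0, 7/2).
Weak formulation: find u (satisfying any essential BC) such that ∫_0^7/2 u'(x) v'(x) dx = ∫_0^7/2 f v dx for all v ∈ V (homogeneous Neumann, so boundary terms vanish).
Substituting f(x) = 6*cos(6*π*x/7), the right-hand side is ∫_0^7/2 (6*cos(6*π*x/7)) v dx.
Compatibility check (pure Neumann): taking v ≡ 1 ∈ V gives 0 = ∫_0^7/2 f dx + (0) − (0), i.e. ∫_0^7/2 f dx must equal u'(0) − u'(7/2) = 0. Indeed ∫_0^7/2 (6*cos(6*π*x/7)) dx = 0, so the data are compatible. The solution is then unique only up to an additive constant (fix it e.g. by requiring ∫_0^7/2 u dx = 0).


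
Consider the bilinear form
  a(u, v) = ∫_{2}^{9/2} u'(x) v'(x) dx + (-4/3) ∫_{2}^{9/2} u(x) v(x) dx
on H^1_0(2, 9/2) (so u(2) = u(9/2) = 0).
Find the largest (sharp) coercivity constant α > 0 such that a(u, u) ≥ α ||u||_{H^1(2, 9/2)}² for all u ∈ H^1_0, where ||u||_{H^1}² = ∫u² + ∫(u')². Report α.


α = 4*(-25 + 3*π^2)/(3*(25 + 4*π^2))

Coercivity of a(·,·) on H^1_0(2, 9/2) means a(u, u) ≥ α ||u||_{H^1}² for every u ∈ H^1_0.
The interval has length L = 5/2, and Poincaré/coercivity depend only on L. Here a(u, u) = ∫(u')² + (-4/3)·∫u².
Here c = -4/3 < 0 with |c| < (π/L)² = 4*π^2/25, so coercivity still holds. The condition a(u,u) ≥ α||u||_{H^1}² reads (1−α)∫(u')² ≥ (α−c)∫u². Any admissible α is ≤ 1 (rapidly oscillating u have ∫u²/∫(u')² → 0), and α = 1 would force 0 ≥ (1−c)∫u², impossible since c < 1; so 1−α > 0. By the sharp Poincaré inequality on H^1_0 of an interval of length L, ∫(u')² ≥ (π/L)²∫u² with equality for the first sine mode sin(π(x−x₀)/L) (x₀ the left endpoint), so the inequality holds for all u iff (1−α)(π/L)² ≥ α − c, i.e. α ≤ ((π/L)² + c)/((π/L)² + 1) = (1 + c(L/π)²)/(1 + (L/π)²). (Direct route, valid since c ≤ 0: Poincaré gives c∫u² ≥ c(L/π)²∫(u')², so a(u,u) ≥ (1 + c(L/π)²)∫(u')², while ||u||_{H^1}² ≤ (1 + (L/π)²)∫(u')²; dividing yields the same α.) With (π/L)² = 4*π^2/25 and c = -4/3, the largest admissible constant is α = ((π/L)² + c)/((π/L)² + 1).
Simplifying, α = 4*(-25 + 3*π^2)/(3*(25 + 4*π^2)).


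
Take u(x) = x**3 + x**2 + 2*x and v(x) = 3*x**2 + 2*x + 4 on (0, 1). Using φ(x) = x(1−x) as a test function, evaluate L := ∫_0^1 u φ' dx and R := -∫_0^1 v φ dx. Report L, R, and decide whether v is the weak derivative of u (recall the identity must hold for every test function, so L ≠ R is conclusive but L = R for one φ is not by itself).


LHS = -13/20, RHS = -59/60. No, v is not the weak derivative of u.

u(x) = x**3 + x**2 + 2*x, classical derivative u'(x) = 3*x**2 + 2*x + 2.
φ(x) = x(1−x), so φ'(x) = 1 - 2*x.
Note φ(0) = φ(1) = 0, so the boundary term u·φ vanishes.
LHS = ∫_0^1 u(x) φ'(x) dx = ∫_0^1 (-2*x^4 - x^3 - 3*x^2 + 2*x) dx. Term by term:
  ∫_0^1 -2*x^4 dx = -2/5;  ∫_0^1 -x^3 dx = -1/4;  ∫_0^1 -3*x^2 dx = -1;
  ∫_0^1 2*x dx = 1.
Sum: -2/5 − 1/4 − 1 + 1 = -13/20.
So LHS = -13/20.
∫_0^1 v(x) φ(x) dx = ∫_0^1 (-3*x^4 + x^3 - 2*x^2 + 4*x) dx. Term by term:
  ∫_0^1 -3*x^4 dx = -3/5;  ∫_0^1 x^3 dx = 1/4;  ∫_0^1 -2*x^2 dx = -2/3;
  ∫_0^1 4*x dx = 2.
Sum: -3/5 + 1/4 − 2/3 + 2 = 59/60.
So RHS = -∫_0^1 v(x) φ(x) dx = -59/60.
LHS − RHS = 1/3 ≠ 0, so the identity fails.
(For a valid weak derivative the identity must hold for EVERY test function, in particular this one. The failure shows v is NOT the weak derivative of u.)
Correct weak derivative would be u'(x) = 3*x**2 + 2*x + 2.


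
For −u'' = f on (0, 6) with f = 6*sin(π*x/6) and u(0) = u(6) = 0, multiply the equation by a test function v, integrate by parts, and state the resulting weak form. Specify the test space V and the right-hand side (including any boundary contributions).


V = H^1_0(0, 6) (so v(0) = v(6) = 0); weak form: ∫_0^6 u'v' dx = ∫_0^6 (6*sin(π*x/6)) v dx for all v ∈ V.

Multiply both sides by a test function v and integrate from 0 to 6:
  ∫_0^6 −u''(x) v(x) dx = ∫_0^6 f(x) v(x) dx.
Integrate the LHS by parts once:
  ∫_0^6 −u'' v dx = −[u'(x) v(x)]_0^6 + ∫_0^6 u'(x) v'(x) dx.
Thus ∫_0^6 u'(x) v'(x) dx = ∫_0^6 f(x) v(x) dx + [u'(x) v(x)]_0^6.
Choose V so that boundary terms are either known or forced to vanish.
u is Dirichlet: u(0) = u(6) = 0. Let V = H^1_0(0, 6); then v(0) = v(6) = 0, and [u' v]_0^6 = 0.
Weak formulation: find u (satisfying any essential BC) such that ∫_0^6 u'(x) v'(x) dx = ∫_0^6 f v dx for all v ∈ V.
Substituting f(x) = 6*sin(π*x/6), the right-hand side is ∫_0^6 (6*sin(π*x/6)) v dx.
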